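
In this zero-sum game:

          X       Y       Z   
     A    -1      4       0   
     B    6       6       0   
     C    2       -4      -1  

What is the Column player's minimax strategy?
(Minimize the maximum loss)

Column should play Z, value = 0

Work:
Column player minimizes Row's maximum payoff:
Column X: max payoff to Row = 6
Column Y: max payoff to Row = 6
Column Z: max payoff to Row = 0
Minimum is 0, achieved by column Z.
Minimax strategy: Z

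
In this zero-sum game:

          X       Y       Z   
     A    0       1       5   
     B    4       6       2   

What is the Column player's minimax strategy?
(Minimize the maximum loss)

Column should play X, value = 4

Work:
Column player minimizes Row's maximum payoff:
Column X: max payoff to Row = 4
Column Y: max payoff to Row = 6
Column Z: max payoff to Row = 5
Minimum is 4, achieved by column X.
Minimax strategy: X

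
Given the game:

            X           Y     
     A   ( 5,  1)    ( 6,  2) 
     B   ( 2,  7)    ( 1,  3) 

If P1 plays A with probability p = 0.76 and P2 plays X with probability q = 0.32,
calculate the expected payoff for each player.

E[P1] = 4.6336, E[P2] = 2.304

Work:
E[P1] = p·q·π₁(A,X) + p·(1-q)·π₁(A,Y) + (1-p)·q·π₁(B,X) + (1-p)·(1-q)·π₁(B,Y)
= 0.76·0.32·5 + 0.76·0.68·6 + 0.24·0.32·2 + 0.24·0.68·1
= 4.6336

E[P2] = 2.304 (similar calculation)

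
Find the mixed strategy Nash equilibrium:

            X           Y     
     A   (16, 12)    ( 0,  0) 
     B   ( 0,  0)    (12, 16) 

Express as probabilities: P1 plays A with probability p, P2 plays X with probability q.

p = 0.5714, q = 0.4286

Work:
Find probabilities that make opponent indifferent:
P2 chooses q to make P1 indifferent between A and B
P1 chooses p to make P2 indifferent between X and Y
Mixed NE: P1 plays (A: 0.5714, B: 0.4286), P2 plays (X: 0.4286, Y: 0.5714)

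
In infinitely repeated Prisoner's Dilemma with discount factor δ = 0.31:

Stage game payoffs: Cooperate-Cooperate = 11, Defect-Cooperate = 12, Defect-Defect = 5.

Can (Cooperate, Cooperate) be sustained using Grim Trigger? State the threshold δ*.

δ* = 0.1429; since δ = 0.31 ≥ 0.1429, cooperation can be sustained

Work:
For Grim Trigger:
Cooperate forever: 11/(1-δ)
Defect then punished: 12 + 5·δ/(1-δ)
Need: 11/(1-δ) ≥ 12 + 5·δ/(1-δ)
Solving: δ ≥ (T-R)/(T-P) = (12-11)/(12-5) = 0.1429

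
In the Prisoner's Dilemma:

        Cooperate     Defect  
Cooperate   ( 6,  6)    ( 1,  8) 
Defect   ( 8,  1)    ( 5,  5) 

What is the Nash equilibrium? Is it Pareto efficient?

(Defect, Defect) is NE; not Pareto efficient

Work:
Defect dominates Cooperate for both players:
If P2 cooperates: Defect (8) > Cooperate (6)
If P2 defects: Defect (5) > Cooperate (1)
NE: (Defect, Defect) with payoff (5, 5)
But (Cooperate, Cooperate) = (6, 6) Pareto dominates (5, 5)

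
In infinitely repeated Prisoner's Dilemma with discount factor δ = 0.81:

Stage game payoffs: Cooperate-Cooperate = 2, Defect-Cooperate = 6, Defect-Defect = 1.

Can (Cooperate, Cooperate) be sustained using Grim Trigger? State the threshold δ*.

δ* = 0.8; since δ = 0.81 ≥ 0.8, cooperation can be sustained

Work:
For Grim Trigger:
Cooperate forever: 2/(1-δ)
Defect then punished: 6 + 1·δ/(1-δ)
Need: 2/(1-δ) ≥ 6 + 1·δ/(1-δ)
Solving: δ ≥ (T-R)/(T-P) = (6-2)/(6-1) = 0.8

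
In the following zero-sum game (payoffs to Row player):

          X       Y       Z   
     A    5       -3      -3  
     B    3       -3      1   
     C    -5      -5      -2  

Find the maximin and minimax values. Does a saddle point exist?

Maximin = -3, Minimax = -3, Saddle: True

Work:
Row minimums: [-3, -3, -5] → maximin = -3
Column maximums: [5, -3, 1] → minimax = -3
Saddle point exists! Game value = -3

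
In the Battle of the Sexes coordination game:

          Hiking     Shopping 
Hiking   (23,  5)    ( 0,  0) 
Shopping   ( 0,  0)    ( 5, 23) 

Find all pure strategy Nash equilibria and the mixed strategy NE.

Pure NE: (Hiking, Hiking) and (Shopping, Shopping); Mixed NE: p = 0.8214, q = 0.1786

Work:
Check pure NE:
(Hiking, Hiking): (23, 5) - no unilateral deviation beneficial
(Shopping, Shopping): (5, 23) - no unilateral deviation beneficial
Mixed NE: P1 plays Hiking with p = 0.8214, P2 plays Hiking with q = 0.1786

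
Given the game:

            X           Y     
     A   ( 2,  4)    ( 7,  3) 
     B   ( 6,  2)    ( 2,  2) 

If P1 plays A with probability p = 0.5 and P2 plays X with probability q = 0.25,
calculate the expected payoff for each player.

E[P1] = 4.375, E[P2] = 2.625

Work:
E[P1] = p·q·π₁(A,X) + p·(1-q)·π₁(A,Y) + (1-p)·q·π₁(B,X) + (1-p)·(1-q)·π₁(B,Y)
= 0.5·0.25·2 + 0.5·0.75·7 + 0.5·0.25·6 + 0.5·0.75·2
= 4.375

E[P2] = 2.625 (similar calculation)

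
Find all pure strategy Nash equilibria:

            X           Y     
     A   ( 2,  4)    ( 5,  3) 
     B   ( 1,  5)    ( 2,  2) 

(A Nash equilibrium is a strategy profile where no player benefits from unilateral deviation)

Nash equilibrium: (A, X)

Work:
Best responses:
  P1 vs X: payoffs [2, 1] → best response A (payoff 2)
  P1 vs Y: payoffs [5, 2] → best response A (payoff 5)
  P2 vs A: payoffs [4, 3] → best response X (payoff 4)
  P2 vs B: payoffs [5, 2] → best response X (payoff 5)
Mutual best responses: (A,X) → Nash equilibria.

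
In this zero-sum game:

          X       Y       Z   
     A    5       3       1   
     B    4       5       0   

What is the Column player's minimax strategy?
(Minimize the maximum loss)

Column should play Z, value = 1

Work:
Column player minimizes Row's maximum payoff:
Column X: max payoff to Row = 5
Column Y: max payoff to Row = 5
Column Z: max payoff to Row = 1
Minimum is 1, achieved by column Z.
Minimax strategy: Z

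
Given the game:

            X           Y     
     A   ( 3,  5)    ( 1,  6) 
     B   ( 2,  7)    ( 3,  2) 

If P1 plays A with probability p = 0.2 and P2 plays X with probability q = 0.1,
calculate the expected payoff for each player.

E[P1] = 2.56, E[P2] = 3.18

Work:
E[P1] = p·q·π₁(A,X) + p·(1-q)·π₁(A,Y) + (1-p)·q·π₁(B,X) + (1-p)·(1-q)·π₁(B,Y)
= 0.2·0.1·3 + 0.2·0.9·1 + 0.8·0.1·2 + 0.8·0.9·3
= 2.56

E[P2] = 3.18 (similar calculation)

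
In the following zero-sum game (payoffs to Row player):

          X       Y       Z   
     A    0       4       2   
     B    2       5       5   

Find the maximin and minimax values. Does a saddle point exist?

Maximin = 2, Minimax = 2, Saddle: True

Work:
Row minimums: [0, 2] → maximin = 2
Column maximums: [2, 5, 5] → minimax = 2
Saddle point exists! Game value = 2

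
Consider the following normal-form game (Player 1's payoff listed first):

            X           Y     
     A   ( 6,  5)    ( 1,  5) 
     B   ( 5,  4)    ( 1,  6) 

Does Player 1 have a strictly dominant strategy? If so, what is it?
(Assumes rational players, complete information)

No strictly dominant strategy exists for Player 1

Work:
A strategy strictly dominates another if it gives a strictly higher payoff against every opponent action. Compare each pair of P1's strategies column-by-column:
  A vs B: [6 vs 5, 1 vs 1] → A does not strictly dominate B (column Y: 1 ≤ 1)
  B vs A: [5 vs 6, 1 vs 1] → B does not strictly dominate A (column X: 5 ≤ 6)
No single strategy strictly dominates all others → no strictly dominant strategy.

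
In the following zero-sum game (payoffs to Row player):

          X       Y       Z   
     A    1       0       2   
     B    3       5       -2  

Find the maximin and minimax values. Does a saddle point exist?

Maximin = 0, Minimax = 2, Saddle: False

Work:
Row minimums: [0, -2] → maximin = 0
Column maximums: [3, 5, 2] → minimax = 2
No saddle point (maximin ≠ minimax). Mixed strategy needed.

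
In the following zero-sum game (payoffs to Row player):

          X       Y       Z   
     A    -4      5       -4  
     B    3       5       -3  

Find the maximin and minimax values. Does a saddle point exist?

Maximin = -3, Minimax = -3, Saddle: True

Work:
Row minimums: [-4, -3] → maximin = -3
Column maximums: [3, 5, -3] → minimax = -3
Saddle point exists! Game value = -3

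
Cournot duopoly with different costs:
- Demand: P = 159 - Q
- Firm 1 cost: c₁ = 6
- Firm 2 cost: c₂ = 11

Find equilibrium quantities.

q₁* = 52.67, q₂* = 47.67

Work:
Reaction: q₁ = (159 - 6 - q₂)/2
Reaction: q₂ = (159 - 11 - q₁)/2
Solve simultaneously:
q₁* = (159 - 2×6 + 11)/3 = 52.67
q₂* = (159 - 2×11 + 6)/3 = 47.67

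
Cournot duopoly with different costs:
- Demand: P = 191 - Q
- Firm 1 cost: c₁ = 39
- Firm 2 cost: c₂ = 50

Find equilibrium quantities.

q₁* = 54.33, q₂* = 43.33

Work:
Reaction: q₁ = (191 - 39 - q₂)/2
Reaction: q₂ = (191 - 50 - q₁)/2
Solve simultaneously:
q₁* = (191 - 2×39 + 50)/3 = 54.33
q₂* = (191 - 2×50 + 39)/3 = 43.33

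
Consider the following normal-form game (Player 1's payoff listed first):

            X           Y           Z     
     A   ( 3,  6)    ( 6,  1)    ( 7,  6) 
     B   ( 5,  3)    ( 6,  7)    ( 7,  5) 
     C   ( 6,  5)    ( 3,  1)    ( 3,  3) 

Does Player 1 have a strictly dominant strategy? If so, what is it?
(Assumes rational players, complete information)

No strictly dominant strategy exists for Player 1

Work:
A strategy strictly dominates another if it gives a strictly higher payoff against every opponent action. Compare each pair of P1's strategies column-by-column:
  A vs B: [3 vs 5, 6 vs 6, 7 vs 7] → A does not strictly dominate B (column X: 3 ≤ 5)
  A vs C: [3 vs 6, 6 vs 3, 7 vs 3] → A does not strictly dominate C (column X: 3 ≤ 6)
  B vs A: [5 vs 3, 6 vs 6, 7 vs 7] → B does not strictly dominate A (column Y: 6 ≤ 6)
  B vs C: [5 vs 6, 6 vs 3, 7 vs 3] → B does not strictly dominate C (column X: 5 ≤ 6)
  C vs A: [6 vs 3, 3 vs 6, 3 vs 7] → C does not strictly dominate A (column Y: 3 ≤ 6)
  C vs B: [6 vs 5, 3 vs 6, 3 vs 7] → C does not strictly dominate B (column Y: 3 ≤ 6)
No single strategy strictly dominates all others → no strictly dominant strategy.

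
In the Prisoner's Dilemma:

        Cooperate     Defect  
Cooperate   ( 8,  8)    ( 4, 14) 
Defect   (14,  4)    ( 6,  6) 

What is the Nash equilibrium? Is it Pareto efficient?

(Defect, Defect) is NE; not Pareto efficient

Work:
Defect dominates Cooperate for both players:
If P2 cooperates: Defect (14) > Cooperate (8)
If P2 defects: Defect (6) > Cooperate (4)
NE: (Defect, Defect) with payoff (6, 6)
But (Cooperate, Cooperate) = (8, 8) Pareto dominates (6, 6)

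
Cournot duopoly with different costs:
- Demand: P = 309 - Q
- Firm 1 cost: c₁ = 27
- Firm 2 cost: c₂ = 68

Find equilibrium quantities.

q₁* = 107.67, q₂* = 66.67

Work:
Reaction: q₁ = (309 - 27 - q₂)/2
Reaction: q₂ = (309 - 68 - q₁)/2
Solve simultaneously:
q₁* = (309 - 2×27 + 68)/3 = 107.67
q₂* = (309 - 2×68 + 27)/3 = 66.67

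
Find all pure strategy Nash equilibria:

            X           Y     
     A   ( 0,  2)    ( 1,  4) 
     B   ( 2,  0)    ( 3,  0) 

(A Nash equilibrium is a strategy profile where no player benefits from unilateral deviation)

Nash equilibrium: (B, X), (B, Y)

Work:
Best responses:
  P1 vs X: payoffs [0, 2] → best response B (payoff 2)
  P1 vs Y: payoffs [1, 3] → best response B (payoff 3)
  P2 vs A: payoffs [2, 4] → best response Y (payoff 4)
  P2 vs B: payoffs [0, 0] → best response X/Y (payoff 0)
Mutual best responses: (B,X), (B,Y) → Nash equilibria.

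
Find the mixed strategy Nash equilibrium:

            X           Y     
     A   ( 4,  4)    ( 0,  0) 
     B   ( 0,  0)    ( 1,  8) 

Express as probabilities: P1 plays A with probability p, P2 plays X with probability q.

p = 0.6667, q = 0.2

Work:
Find probabilities that make opponent indifferent:
P2 chooses q to make P1 indifferent between A and B
P1 chooses p to make P2 indifferent between X and Y
Mixed NE: P1 plays (A: 0.6667, B: 0.3333), P2 plays (X: 0.2, Y: 0.8)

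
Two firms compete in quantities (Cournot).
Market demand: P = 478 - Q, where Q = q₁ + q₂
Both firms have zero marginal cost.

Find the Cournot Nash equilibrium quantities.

q₁* = q₂* = 159.33; P* = 159.33

Work:
Profit: π_i = P·q_i = (a - q_i - q_j)·q_i
FOC: ∂π_i/∂q_i = a - 2q_i - q_j = 0
Reaction function: q_i = (478 - q_j)/2
Symmetry: q* = 478/3 = 159.33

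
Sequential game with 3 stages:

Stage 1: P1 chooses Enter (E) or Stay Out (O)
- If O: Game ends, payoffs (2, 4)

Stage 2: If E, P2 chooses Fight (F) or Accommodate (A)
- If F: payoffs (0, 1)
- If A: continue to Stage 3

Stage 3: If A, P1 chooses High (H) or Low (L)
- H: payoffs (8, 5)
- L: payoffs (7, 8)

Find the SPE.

SPE: (E, A, H); Outcome (8, 5)

Work:
Stage 3: P1 chooses H (8 vs 7)
Stage 2: P2: F->1, A->5 (anticipating H). Choose A
Stage 1: P1: O->2, E->8 (anticipating A, H). Choose E
SPE path: E -> A -> H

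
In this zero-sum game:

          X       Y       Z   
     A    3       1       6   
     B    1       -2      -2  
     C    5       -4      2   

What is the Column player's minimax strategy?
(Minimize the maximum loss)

Column should play Y, value = 1

Work:
Column player minimizes Row's maximum payoff:
Column X: max payoff to Row = 5
Column Y: max payoff to Row = 1
Column Z: max payoff to Row = 6
Minimum is 1, achieved by column Y.
Minimax strategy: Y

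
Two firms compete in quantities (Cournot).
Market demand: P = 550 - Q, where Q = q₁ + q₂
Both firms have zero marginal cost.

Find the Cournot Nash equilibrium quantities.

q₁* = q₂* = 183.33; P* = 183.33

Work:
Profit: π_i = P·q_i = (a - q_i - q_j)·q_i
FOC: ∂π_i/∂q_i = a - 2q_i - q_j = 0
Reaction function: q_i = (550 - q_j)/2
Symmetry: q* = 550/3 = 183.33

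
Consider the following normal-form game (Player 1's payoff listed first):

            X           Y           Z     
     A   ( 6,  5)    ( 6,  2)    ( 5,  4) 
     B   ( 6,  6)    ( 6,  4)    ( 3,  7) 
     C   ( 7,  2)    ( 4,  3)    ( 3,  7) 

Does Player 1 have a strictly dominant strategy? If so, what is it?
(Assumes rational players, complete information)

No strictly dominant strategy exists for Player 1

Work:
A strategy strictly dominates another if it gives a strictly higher payoff against every opponent action. Compare each pair of P1's strategies column-by-column:
  A vs B: [6 vs 6, 6 vs 6, 5 vs 3] → A does not strictly dominate B (column X: 6 ≤ 6)
  A vs C: [6 vs 7, 6 vs 4, 5 vs 3] → A does not strictly dominate C (column X: 6 ≤ 7)
  B vs A: [6 vs 6, 6 vs 6, 3 vs 5] → B does not strictly dominate A (column X: 6 ≤ 6)
  B vs C: [6 vs 7, 6 vs 4, 3 vs 3] → B does not strictly dominate C (column X: 6 ≤ 7)
  C vs A: [7 vs 6, 4 vs 6, 3 vs 5] → C does not strictly dominate A (column Y: 4 ≤ 6)
  C vs B: [7 vs 6, 4 vs 6, 3 vs 3] → C does not strictly dominate B (column Y: 4 ≤ 6)
No single strategy strictly dominates all others → no strictly dominant strategy.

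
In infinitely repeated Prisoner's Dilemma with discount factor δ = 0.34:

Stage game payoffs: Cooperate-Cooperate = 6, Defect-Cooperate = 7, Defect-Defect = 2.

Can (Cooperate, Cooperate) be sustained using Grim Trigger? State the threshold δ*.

δ* = 0.2; since δ = 0.34 ≥ 0.2, cooperation can be sustained

Work:
For Grim Trigger:
Cooperate forever: 6/(1-δ)
Defect then punished: 7 + 2·δ/(1-δ)
Need: 6/(1-δ) ≥ 7 + 2·δ/(1-δ)
Solving: δ ≥ (T-R)/(T-P) = (7-6)/(7-2) = 0.2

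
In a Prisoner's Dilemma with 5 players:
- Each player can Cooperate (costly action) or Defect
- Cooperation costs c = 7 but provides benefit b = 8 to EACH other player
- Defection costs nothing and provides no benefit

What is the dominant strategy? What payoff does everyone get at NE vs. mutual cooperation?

Dominant: Defect; NE payoff = 0; Coop payoff = 25

Work:
Defect dominates (saves cost c = 7, benefit to others is external)
NE: All defect → everyone gets 0
If all cooperate: each receives (4)×8 - 7 = 25
Social dilemma: 25 > 0 but NE gives 0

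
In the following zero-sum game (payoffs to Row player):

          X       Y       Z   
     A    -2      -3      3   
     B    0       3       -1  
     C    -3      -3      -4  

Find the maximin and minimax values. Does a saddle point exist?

Maximin = -1, Minimax = 0, Saddle: False

Work:
Row minimums: [-3, -1, -4] → maximin = -1
Column maximums: [0, 3, 3] → minimax = 0
No saddle point (maximin ≠ minimax). Mixed strategy needed.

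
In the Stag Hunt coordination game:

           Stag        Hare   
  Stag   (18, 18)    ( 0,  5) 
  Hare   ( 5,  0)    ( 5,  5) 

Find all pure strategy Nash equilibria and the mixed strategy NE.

Pure NE: (Stag, Stag) and (Hare, Hare); Mixed NE: p = 0.2778, q = 0.2778

Work:
Check pure NE:
(Stag, Stag): (18, 18) - no unilateral deviation beneficial
(Hare, Hare): (5, 5) - no unilateral deviation beneficial
Mixed NE: P1 plays Stag with p = 0.2778, P2 plays Stag with q = 0.2778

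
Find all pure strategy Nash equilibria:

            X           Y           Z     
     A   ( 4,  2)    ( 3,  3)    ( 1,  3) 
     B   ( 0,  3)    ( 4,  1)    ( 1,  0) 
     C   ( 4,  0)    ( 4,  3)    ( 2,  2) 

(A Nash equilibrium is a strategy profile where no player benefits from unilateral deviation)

Nash equilibrium: (C, Y)

Work:
Best responses:
  P1 vs X: payoffs [4, 0, 4] → best response A/C (payoff 4)
  P1 vs Y: payoffs [3, 4, 4] → best response B/C (payoff 4)
  P1 vs Z: payoffs [1, 1, 2] → best response C (payoff 2)
  P2 vs A: payoffs [2, 3, 3] → best response Y/Z (payoff 3)
  P2 vs B: payoffs [3, 1, 0] → best response X (payoff 3)
  P2 vs C: payoffs [0, 3, 2] → best response Y (payoff 3)
Mutual best responses: (C,Y) → Nash equilibria.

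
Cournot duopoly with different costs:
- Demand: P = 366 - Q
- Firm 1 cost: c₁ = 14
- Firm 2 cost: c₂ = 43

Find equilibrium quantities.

q₁* = 127.0, q₂* = 98.0

Work:
Reaction: q₁ = (366 - 14 - q₂)/2
Reaction: q₂ = (366 - 43 - q₁)/2
Solve simultaneously:
q₁* = (366 - 2×14 + 43)/3 = 127.0
q₂* = (366 - 2×43 + 14)/3 = 98.0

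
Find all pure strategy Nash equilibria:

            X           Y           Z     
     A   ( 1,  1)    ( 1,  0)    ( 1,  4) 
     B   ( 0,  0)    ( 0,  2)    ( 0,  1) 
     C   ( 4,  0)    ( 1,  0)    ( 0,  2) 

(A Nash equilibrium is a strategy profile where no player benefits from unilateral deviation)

Nash equilibrium: (A, Z)

Work:
Best responses:
  P1 vs X: payoffs [1, 0, 4] → best response C (payoff 4)
  P1 vs Y: payoffs [1, 0, 1] → best response A/C (payoff 1)
  P1 vs Z: payoffs [1, 0, 0] → best response A (payoff 1)
  P2 vs A: payoffs [1, 0, 4] → best response Z (payoff 4)
  P2 vs B: payoffs [0, 2, 1] → best response Y (payoff 2)
  P2 vs C: payoffs [0, 0, 2] → best response Z (payoff 2)
Mutual best responses: (A,Z) → Nash equilibria.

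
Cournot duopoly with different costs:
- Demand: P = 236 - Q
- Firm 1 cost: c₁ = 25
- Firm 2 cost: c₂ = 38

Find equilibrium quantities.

q₁* = 74.67, q₂* = 61.67

Work:
Reaction: q₁ = (236 - 25 - q₂)/2
Reaction: q₂ = (236 - 38 - q₁)/2
Solve simultaneously:
q₁* = (236 - 2×25 + 38)/3 = 74.67
q₂* = (236 - 2×38 + 25)/3 = 61.67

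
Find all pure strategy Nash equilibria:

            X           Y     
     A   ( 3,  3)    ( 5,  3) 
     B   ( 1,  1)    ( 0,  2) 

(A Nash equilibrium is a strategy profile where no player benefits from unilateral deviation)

Nash equilibrium: (A, X), (A, Y)

Work:
Best responses:
  P1 vs X: payoffs [3, 1] → best response A (payoff 3)
  P1 vs Y: payoffs [5, 0] → best response A (payoff 5)
  P2 vs A: payoffs [3, 3] → best response X/Y (payoff 3)
  P2 vs B: payoffs [1, 2] → best response Y (payoff 2)
Mutual best responses: (A,X), (A,Y) → Nash equilibria.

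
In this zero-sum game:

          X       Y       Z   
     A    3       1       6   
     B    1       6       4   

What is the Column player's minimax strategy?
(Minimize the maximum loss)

Column should play X, value = 3

Work:
Column player minimizes Row's maximum payoff:
Column X: max payoff to Row = 3
Column Y: max payoff to Row = 6
Column Z: max payoff to Row = 6
Minimum is 3, achieved by column X.
Minimax strategy: X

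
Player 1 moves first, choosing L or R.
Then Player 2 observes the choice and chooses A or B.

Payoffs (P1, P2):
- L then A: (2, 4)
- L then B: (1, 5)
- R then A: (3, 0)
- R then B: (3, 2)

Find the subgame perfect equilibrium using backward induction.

P1 plays R, P2 plays B after L and B after R; Payoff (3, 2)

Work:
Backward induction:
After L: P2 chooses B → P1 gets 1
After R: P2 chooses B → P1 gets 3
P1 chooses R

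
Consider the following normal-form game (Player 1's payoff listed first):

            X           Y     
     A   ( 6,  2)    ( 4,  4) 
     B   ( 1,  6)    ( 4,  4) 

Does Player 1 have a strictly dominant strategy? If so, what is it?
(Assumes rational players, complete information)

No strictly dominant strategy exists for Player 1

Work:
A strategy strictly dominates another if it gives a strictly higher payoff against every opponent action. Compare each pair of P1's strategies column-by-column:
  A vs B: [6 vs 1, 4 vs 4] → A does not strictly dominate B (column Y: 4 ≤ 4)
  B vs A: [1 vs 6, 4 vs 4] → B does not strictly dominate A (column X: 1 ≤ 6)
No single strategy strictly dominates all others → no strictly dominant strategy.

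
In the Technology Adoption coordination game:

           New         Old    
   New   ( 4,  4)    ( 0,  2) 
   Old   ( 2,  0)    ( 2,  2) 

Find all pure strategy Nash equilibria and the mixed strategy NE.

Pure NE: (New, New) and (Old, Old); Mixed NE: p = 0.5, q = 0.5

Work:
Check pure NE:
(New, New): (4, 4) - no unilateral deviation beneficial
(Old, Old): (2, 2) - no unilateral deviation beneficial
Mixed NE: P1 plays New with p = 0.5, P2 plays New with q = 0.5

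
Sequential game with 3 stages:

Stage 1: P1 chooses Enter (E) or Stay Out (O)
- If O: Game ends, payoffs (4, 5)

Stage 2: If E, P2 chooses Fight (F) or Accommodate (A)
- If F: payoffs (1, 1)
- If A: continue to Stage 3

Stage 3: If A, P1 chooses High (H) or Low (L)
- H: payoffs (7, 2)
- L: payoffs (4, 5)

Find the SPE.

SPE: (E, A, H); Outcome (7, 2)

Work:
Stage 3: P1 chooses H (7 vs 4)
Stage 2: P2: F->1, A->2 (anticipating H). Choose A
Stage 1: P1: O->4, E->7 (anticipating A, H). Choose E
SPE path: E -> A -> H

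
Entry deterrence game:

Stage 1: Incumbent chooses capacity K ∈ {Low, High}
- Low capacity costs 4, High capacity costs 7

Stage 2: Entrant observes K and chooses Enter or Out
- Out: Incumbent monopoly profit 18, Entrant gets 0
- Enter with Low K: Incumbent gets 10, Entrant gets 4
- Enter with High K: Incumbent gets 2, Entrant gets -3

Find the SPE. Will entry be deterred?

SPE: (High, Enter|Low, Out|High); Entry deterred. Incumbent net profit = 11

Work:
After Low K: Entrant enters (4 > 0)
After High K: Entrant stays out (-3 < 0)
Incumbent: Low → 10−4=6, High → 18−7=11
Incumbent chooses High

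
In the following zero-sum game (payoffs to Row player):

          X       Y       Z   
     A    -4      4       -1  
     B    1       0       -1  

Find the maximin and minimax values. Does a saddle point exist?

Maximin = -1, Minimax = -1, Saddle: True

Work:
Row minimums: [-4, -1] → maximin = -1
Column maximums: [1, 4, -1] → minimax = -1
Saddle point exists! Game value = -1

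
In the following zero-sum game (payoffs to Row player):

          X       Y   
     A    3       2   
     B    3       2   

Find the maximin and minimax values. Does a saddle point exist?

Maximin = 2, Minimax = 2, Saddle: True

Work:
Row minimums: [2, 2] → maximin = 2
Column maximums: [3, 2] → minimax = 2
Saddle point exists! Game value = 2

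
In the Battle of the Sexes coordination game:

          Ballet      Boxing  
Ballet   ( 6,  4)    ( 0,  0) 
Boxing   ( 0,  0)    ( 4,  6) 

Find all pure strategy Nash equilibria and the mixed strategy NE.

Pure NE: (Ballet, Ballet) and (Boxing, Boxing); Mixed NE: p = 0.6, q = 0.4

Work:
Check pure NE:
(Ballet, Ballet): (6, 4) - no unilateral deviation beneficial
(Boxing, Boxing): (4, 6) - no unilateral deviation beneficial
Mixed NE: P1 plays Ballet with p = 0.6, P2 plays Ballet with q = 0.4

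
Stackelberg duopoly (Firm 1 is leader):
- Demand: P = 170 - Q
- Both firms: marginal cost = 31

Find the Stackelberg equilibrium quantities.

q₁* (leader) = 69.5, q₂* (follower) = 34.75

Work:
Follower's reaction: q₂ = (a - c - q₁)/2
Leader substitutes: π₁ = q₁·(a - q₁ - (a-c-q₁)/2 - c)
FOC: q₁* = (170 - 31)/2 = 69.50
Then: q₂* = (170 - 31 - 69.5)/2 = 34.75
Leader has first-mover advantage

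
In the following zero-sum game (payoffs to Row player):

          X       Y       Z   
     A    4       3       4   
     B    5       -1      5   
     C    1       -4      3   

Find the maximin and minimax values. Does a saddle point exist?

Maximin = 3, Minimax = 3, Saddle: True

Work:
Row minimums: [3, -1, -4] → maximin = 3
Column maximums: [5, 3, 5] → minimax = 3
Saddle point exists! Game value = 3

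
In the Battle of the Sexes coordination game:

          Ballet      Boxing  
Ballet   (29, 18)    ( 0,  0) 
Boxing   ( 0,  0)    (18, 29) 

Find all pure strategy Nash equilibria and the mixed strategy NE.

Pure NE: (Ballet, Ballet) and (Boxing, Boxing); Mixed NE: p = 0.617, q = 0.383

Work:
Check pure NE:
(Ballet, Ballet): (29, 18) - no unilateral deviation beneficial
(Boxing, Boxing): (18, 29) - no unilateral deviation beneficial
Mixed NE: P1 plays Ballet with p = 0.617, P2 plays Ballet with q = 0.383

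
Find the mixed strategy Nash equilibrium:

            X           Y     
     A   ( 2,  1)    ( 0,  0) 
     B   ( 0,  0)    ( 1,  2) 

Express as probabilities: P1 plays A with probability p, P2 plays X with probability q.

p = 0.6667, q = 0.3333

Work:
Find probabilities that make opponent indifferent:
P2 chooses q to make P1 indifferent between A and B
P1 chooses p to make P2 indifferent between X and Y
Mixed NE: P1 plays (A: 0.6667, B: 0.3333), P2 plays (X: 0.3333, Y: 0.6667)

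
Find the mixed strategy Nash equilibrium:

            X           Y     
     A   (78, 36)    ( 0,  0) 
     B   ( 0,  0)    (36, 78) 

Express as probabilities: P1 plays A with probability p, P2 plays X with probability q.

p = 0.6842, q = 0.3158

Work:
Find probabilities that make opponent indifferent:
P2 chooses q to make P1 indifferent between A and B
P1 chooses p to make P2 indifferent between X and Y
Mixed NE: P1 plays (A: 0.6842, B: 0.3158), P2 plays (X: 0.3158, Y: 0.6842)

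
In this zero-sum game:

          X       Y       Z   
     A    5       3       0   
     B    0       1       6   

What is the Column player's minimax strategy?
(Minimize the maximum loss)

Column should play Y, value = 3

Work:
Column player minimizes Row's maximum payoff:
Column X: max payoff to Row = 5
Column Y: max payoff to Row = 3
Column Z: max payoff to Row = 6
Minimum is 3, achieved by column Y.
Minimax strategy: Y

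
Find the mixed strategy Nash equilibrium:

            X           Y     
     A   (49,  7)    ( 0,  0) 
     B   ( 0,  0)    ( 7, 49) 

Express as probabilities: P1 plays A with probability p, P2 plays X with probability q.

p = 0.875, q = 0.125

Work:
Find probabilities that make opponent indifferent:
P2 chooses q to make P1 indifferent between A and B
P1 chooses p to make P2 indifferent between X and Y
Mixed NE: P1 plays (A: 0.875, B: 0.125), P2 plays (X: 0.125, Y: 0.875)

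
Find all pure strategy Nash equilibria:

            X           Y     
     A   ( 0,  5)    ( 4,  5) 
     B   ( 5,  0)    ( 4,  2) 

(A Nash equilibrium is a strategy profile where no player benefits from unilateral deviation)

Nash equilibrium: (A, Y), (B, Y)

Work:
Best responses:
  P1 vs X: payoffs [0, 5] → best response B (payoff 5)
  P1 vs Y: payoffs [4, 4] → best response A/B (payoff 4)
  P2 vs A: payoffs [5, 5] → best response X/Y (payoff 5)
  P2 vs B: payoffs [0, 2] → best response Y (payoff 2)
Mutual best responses: (A,Y), (B,Y) → Nash equilibria.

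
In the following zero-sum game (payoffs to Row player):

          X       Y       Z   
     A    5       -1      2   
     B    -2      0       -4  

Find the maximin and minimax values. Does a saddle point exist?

Maximin = -1, Minimax = 0, Saddle: False

Work:
Row minimums: [-1, -4] → maximin = -1
Column maximums: [5, 0, 2] → minimax = 0
No saddle point (maximin ≠ minimax). Mixed strategy needed.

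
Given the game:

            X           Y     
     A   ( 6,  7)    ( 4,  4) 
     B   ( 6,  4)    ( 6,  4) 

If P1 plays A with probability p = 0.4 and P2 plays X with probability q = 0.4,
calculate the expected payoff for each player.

E[P1] = 5.52, E[P2] = 4.48

Work:
E[P1] = p·q·π₁(A,X) + p·(1-q)·π₁(A,Y) + (1-p)·q·π₁(B,X) + (1-p)·(1-q)·π₁(B,Y)
= 0.4·0.4·6 + 0.4·0.6·4 + 0.6·0.4·6 + 0.6·0.6·6
= 5.52

E[P2] = 4.48 (similar calculation)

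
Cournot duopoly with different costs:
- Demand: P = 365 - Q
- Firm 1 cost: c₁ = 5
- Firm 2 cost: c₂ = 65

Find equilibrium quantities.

q₁* = 140.0, q₂* = 80.0

Work:
Reaction: q₁ = (365 - 5 - q₂)/2
Reaction: q₂ = (365 - 65 - q₁)/2
Solve simultaneously:
q₁* = (365 - 2×5 + 65)/3 = 140.0
q₂* = (365 - 2×65 + 5)/3 = 80.0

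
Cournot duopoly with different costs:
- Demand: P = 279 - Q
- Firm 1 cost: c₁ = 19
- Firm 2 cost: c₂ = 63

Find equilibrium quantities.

q₁* = 101.33, q₂* = 57.33

Work:
Reaction: q₁ = (279 - 19 - q₂)/2
Reaction: q₂ = (279 - 63 - q₁)/2
Solve simultaneously:
q₁* = (279 - 2×19 + 63)/3 = 101.33
q₂* = (279 - 2×63 + 19)/3 = 57.33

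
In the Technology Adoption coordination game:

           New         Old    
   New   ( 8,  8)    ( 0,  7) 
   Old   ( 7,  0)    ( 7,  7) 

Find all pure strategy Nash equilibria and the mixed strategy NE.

Pure NE: (New, New) and (Old, Old); Mixed NE: p = 0.875, q = 0.875

Work:
Check pure NE:
(New, New): (8, 8) - no unilateral deviation beneficial
(Old, Old): (7, 7) - no unilateral deviation beneficial
Mixed NE: P1 plays New with p = 0.875, P2 plays New with q = 0.875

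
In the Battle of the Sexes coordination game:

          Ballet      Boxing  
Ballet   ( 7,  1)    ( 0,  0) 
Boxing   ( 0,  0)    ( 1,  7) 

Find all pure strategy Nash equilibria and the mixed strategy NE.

Pure NE: (Ballet, Ballet) and (Boxing, Boxing); Mixed NE: p = 0.875, q = 0.125

Work:
Check pure NE:
(Ballet, Ballet): (7, 1) - no unilateral deviation beneficial
(Boxing, Boxing): (1, 7) - no unilateral deviation beneficial
Mixed NE: P1 plays Ballet with p = 0.875, P2 plays Ballet with q = 0.125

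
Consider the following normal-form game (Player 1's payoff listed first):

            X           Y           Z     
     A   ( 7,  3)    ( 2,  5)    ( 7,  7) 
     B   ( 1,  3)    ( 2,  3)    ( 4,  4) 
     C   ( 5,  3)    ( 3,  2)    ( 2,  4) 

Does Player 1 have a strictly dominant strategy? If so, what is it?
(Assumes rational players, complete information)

No strictly dominant strategy exists for Player 1

Work:
A strategy strictly dominates another if it gives a strictly higher payoff against every opponent action. Compare each pair of P1's strategies column-by-column:
  A vs B: [7 vs 1, 2 vs 2, 7 vs 4] → A does not strictly dominate B (column Y: 2 ≤ 2)
  A vs C: [7 vs 5, 2 vs 3, 7 vs 2] → A does not strictly dominate C (column Y: 2 ≤ 3)
  B vs A: [1 vs 7, 2 vs 2, 4 vs 7] → B does not strictly dominate A (column X: 1 ≤ 7)
  B vs C: [1 vs 5, 2 vs 3, 4 vs 2] → B does not strictly dominate C (column X: 1 ≤ 5)
  C vs A: [5 vs 7, 3 vs 2, 2 vs 7] → C does not strictly dominate A (column X: 5 ≤ 7)
  C vs B: [5 vs 1, 3 vs 2, 2 vs 4] → C does not strictly dominate B (column Z: 2 ≤ 4)
No single strategy strictly dominates all others → no strictly dominant strategy.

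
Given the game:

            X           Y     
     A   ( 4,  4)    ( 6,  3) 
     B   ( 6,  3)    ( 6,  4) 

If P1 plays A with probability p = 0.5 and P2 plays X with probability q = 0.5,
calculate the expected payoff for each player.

E[P1] = 5.5, E[P2] = 3.5

Work:
E[P1] = p·q·π₁(A,X) + p·(1-q)·π₁(A,Y) + (1-p)·q·π₁(B,X) + (1-p)·(1-q)·π₁(B,Y)
= 0.5·0.5·4 + 0.5·0.5·6 + 0.5·0.5·6 + 0.5·0.5·6
= 5.5

E[P2] = 3.5 (similar calculation)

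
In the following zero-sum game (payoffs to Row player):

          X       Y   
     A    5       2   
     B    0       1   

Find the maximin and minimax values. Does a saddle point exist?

Maximin = 2, Minimax = 2, Saddle: True

Work:
Row minimums: [2, 0] → maximin = 2
Column maximums: [5, 2] → minimax = 2
Saddle point exists! Game value = 2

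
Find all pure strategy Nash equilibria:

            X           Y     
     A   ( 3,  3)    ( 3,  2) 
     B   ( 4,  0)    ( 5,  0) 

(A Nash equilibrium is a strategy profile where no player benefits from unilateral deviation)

Nash equilibrium: (B, X), (B, Y)

Work:
Best responses:
  P1 vs X: payoffs [3, 4] → best response B (payoff 4)
  P1 vs Y: payoffs [3, 5] → best response B (payoff 5)
  P2 vs A: payoffs [3, 2] → best response X (payoff 3)
  P2 vs B: payoffs [0, 0] → best response X/Y (payoff 0)
Mutual best responses: (B,X), (B,Y) → Nash equilibria.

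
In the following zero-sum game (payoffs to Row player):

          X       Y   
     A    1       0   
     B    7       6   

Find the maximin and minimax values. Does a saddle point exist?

Maximin = 6, Minimax = 6, Saddle: True

Work:
Row minimums: [0, 6] → maximin = 6
Column maximums: [7, 6] → minimax = 6
Saddle point exists! Game value = 6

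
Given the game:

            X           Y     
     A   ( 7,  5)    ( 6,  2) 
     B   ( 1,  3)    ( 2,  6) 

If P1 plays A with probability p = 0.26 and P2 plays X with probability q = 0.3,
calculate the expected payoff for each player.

E[P1] = 2.896, E[P2] = 4.528

Work:
E[P1] = p·q·π₁(A,X) + p·(1-q)·π₁(A,Y) + (1-p)·q·π₁(B,X) + (1-p)·(1-q)·π₁(B,Y)
= 0.26·0.3·7 + 0.26·0.7·6 + 0.74·0.3·1 + 0.74·0.7·2
= 2.896

E[P2] = 4.528 (similar calculation)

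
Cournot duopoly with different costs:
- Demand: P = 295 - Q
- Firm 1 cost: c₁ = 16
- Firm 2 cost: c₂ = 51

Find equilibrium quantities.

q₁* = 104.67, q₂* = 69.67

Work:
Reaction: q₁ = (295 - 16 - q₂)/2
Reaction: q₂ = (295 - 51 - q₁)/2
Solve simultaneously:
q₁* = (295 - 2×16 + 51)/3 = 104.67
q₂* = (295 - 2×51 + 16)/3 = 69.67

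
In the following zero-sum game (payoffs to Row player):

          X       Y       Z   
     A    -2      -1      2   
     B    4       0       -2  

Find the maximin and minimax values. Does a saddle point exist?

Maximin = -2, Minimax = 0, Saddle: False

Work:
Row minimums: [-2, -2] → maximin = -2
Column maximums: [4, 0, 2] → minimax = 0
No saddle point (maximin ≠ minimax). Mixed strategy needed.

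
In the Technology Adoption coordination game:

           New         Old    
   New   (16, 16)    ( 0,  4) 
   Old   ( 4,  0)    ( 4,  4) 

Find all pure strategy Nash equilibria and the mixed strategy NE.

Pure NE: (New, New) and (Old, Old); Mixed NE: p = 0.25, q = 0.25

Work:
Check pure NE:
(New, New): (16, 16) - no unilateral deviation beneficial
(Old, Old): (4, 4) - no unilateral deviation beneficial
Mixed NE: P1 plays New with p = 0.25, P2 plays New with q = 0.25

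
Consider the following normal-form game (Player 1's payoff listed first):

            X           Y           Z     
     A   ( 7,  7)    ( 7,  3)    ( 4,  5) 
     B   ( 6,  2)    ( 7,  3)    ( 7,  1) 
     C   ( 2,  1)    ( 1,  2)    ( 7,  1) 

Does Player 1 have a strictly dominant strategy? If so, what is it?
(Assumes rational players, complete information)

No strictly dominant strategy exists for Player 1

Work:
A strategy strictly dominates another if it gives a strictly higher payoff against every opponent action. Compare each pair of P1's strategies column-by-column:
  A vs B: [7 vs 6, 7 vs 7, 4 vs 7] → A does not strictly dominate B (column Y: 7 ≤ 7)
  A vs C: [7 vs 2, 7 vs 1, 4 vs 7] → A does not strictly dominate C (column Z: 4 ≤ 7)
  B vs A: [6 vs 7, 7 vs 7, 7 vs 4] → B does not strictly dominate A (column X: 6 ≤ 7)
  B vs C: [6 vs 2, 7 vs 1, 7 vs 7] → B does not strictly dominate C (column Z: 7 ≤ 7)
  C vs A: [2 vs 7, 1 vs 7, 7 vs 4] → C does not strictly dominate A (column X: 2 ≤ 7)
  C vs B: [2 vs 6, 1 vs 7, 7 vs 7] → C does not strictly dominate B (column X: 2 ≤ 6)
No single strategy strictly dominates all others → no strictly dominant strategy.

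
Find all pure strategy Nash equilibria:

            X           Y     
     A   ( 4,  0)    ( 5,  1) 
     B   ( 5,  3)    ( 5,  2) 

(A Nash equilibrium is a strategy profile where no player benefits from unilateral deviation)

Nash equilibrium: (A, Y), (B, X)

Work:
Best responses:
  P1 vs X: payoffs [4, 5] → best response B (payoff 5)
  P1 vs Y: payoffs [5, 5] → best response A/B (payoff 5)
  P2 vs A: payoffs [0, 1] → best response Y (payoff 1)
  P2 vs B: payoffs [3, 2] → best response X (payoff 3)
Mutual best responses: (A,Y), (B,X) → Nash equilibria.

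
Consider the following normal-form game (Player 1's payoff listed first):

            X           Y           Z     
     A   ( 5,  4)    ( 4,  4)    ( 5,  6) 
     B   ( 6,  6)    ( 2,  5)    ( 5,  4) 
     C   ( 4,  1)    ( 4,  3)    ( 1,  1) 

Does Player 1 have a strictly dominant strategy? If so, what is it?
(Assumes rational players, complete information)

No strictly dominant strategy exists for Player 1

Work:
A strategy strictly dominates another if it gives a strictly higher payoff against every opponent action. Compare each pair of P1's strategies column-by-column:
  A vs B: [5 vs 6, 4 vs 2, 5 vs 5] → A does not strictly dominate B (column X: 5 ≤ 6)
  A vs C: [5 vs 4, 4 vs 4, 5 vs 1] → A does not strictly dominate C (column Y: 4 ≤ 4)
  B vs A: [6 vs 5, 2 vs 4, 5 vs 5] → B does not strictly dominate A (column Y: 2 ≤ 4)
  B vs C: [6 vs 4, 2 vs 4, 5 vs 1] → B does not strictly dominate C (column Y: 2 ≤ 4)
  C vs A: [4 vs 5, 4 vs 4, 1 vs 5] → C does not strictly dominate A (column X: 4 ≤ 5)
  C vs B: [4 vs 6, 4 vs 2, 1 vs 5] → C does not strictly dominate B (column X: 4 ≤ 6)
No single strategy strictly dominates all others → no strictly dominant strategy.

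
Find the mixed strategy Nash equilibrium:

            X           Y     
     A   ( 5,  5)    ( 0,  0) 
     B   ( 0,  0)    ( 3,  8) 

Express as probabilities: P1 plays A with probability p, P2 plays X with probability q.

p = 0.6154, q = 0.375

Work:
Find probabilities that make opponent indifferent:
P2 chooses q to make P1 indifferent between A and B
P1 chooses p to make P2 indifferent between X and Y
Mixed NE: P1 plays (A: 0.6154, B: 0.3846), P2 plays (X: 0.375, Y: 0.625)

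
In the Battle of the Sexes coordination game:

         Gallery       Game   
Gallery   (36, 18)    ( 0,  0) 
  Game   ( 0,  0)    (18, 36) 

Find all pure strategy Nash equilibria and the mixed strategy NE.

Pure NE: (Gallery, Gallery) and (Game, Game); Mixed NE: p = 0.6667, q = 0.3333

Work:
Check pure NE:
(Gallery, Gallery): (36, 18) - no unilateral deviation beneficial
(Game, Game): (18, 36) - no unilateral deviation beneficial
Mixed NE: P1 plays Gallery with p = 0.6667, P2 plays Gallery with q = 0.3333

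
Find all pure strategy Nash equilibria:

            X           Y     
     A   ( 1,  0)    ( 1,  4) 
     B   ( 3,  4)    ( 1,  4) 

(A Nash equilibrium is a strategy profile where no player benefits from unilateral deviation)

Nash equilibrium: (A, Y), (B, X), (B, Y)

Work:
Best responses:
  P1 vs X: payoffs [1, 3] → best response B (payoff 3)
  P1 vs Y: payoffs [1, 1] → best response A/B (payoff 1)
  P2 vs A: payoffs [0, 4] → best response Y (payoff 4)
  P2 vs B: payoffs [4, 4] → best response X/Y (payoff 4)
Mutual best responses: (A,Y), (B,X), (B,Y) → Nash equilibria.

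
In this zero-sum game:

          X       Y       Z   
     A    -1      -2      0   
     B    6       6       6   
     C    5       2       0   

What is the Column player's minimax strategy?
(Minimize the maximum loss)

Column should play X or Y or Z (all achieve the minimum), value = 6

Work:
Column player minimizes Row's maximum payoff:
Column X: max payoff to Row = 6
Column Y: max payoff to Row = 6
Column Z: max payoff to Row = 6
Minimum is 6, achieved by columns X, Y, Z (tied).
Each of X or Y or Z is a minimax strategy.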